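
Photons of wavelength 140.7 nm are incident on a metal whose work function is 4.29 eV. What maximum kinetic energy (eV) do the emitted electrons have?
4.5220 eV

Using Einstein's photoelectric equation: KE_max = hf - φ = hc/λ - φ

First, calculate the photon energy:
E_photon = hc/λ = (6.626×10⁻³⁴ J·s)(3×10⁸ m/s) / (140.7×10⁻⁹ m)
E_photon = 8.8120 eV

Then, the maximum kinetic energy:
KE_max = E_photon - φ = 8.8120 eV - 4.29 eV = 4.5220 eV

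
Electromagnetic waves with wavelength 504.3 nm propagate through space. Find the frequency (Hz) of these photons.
5.9447e+14 Hz

Using the wave equation: c = fλ

Solving for frequency:
f = c/λ = (3×10⁸ m/s) / (504.3×10⁻⁹ m)
f = 5.9447e+14 Hz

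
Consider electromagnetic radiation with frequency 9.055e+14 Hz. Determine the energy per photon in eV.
3.7448 eV

Using E = hf:

E = hf = (6.626×10⁻³⁴ J·s)(9.055e+14 Hz)
E = 3.7448 eV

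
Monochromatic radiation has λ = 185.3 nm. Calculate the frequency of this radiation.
1.6179e+15 Hz

Using the wave equation: c = fλ

Solving for frequency:
f = c/λ = (3×10⁸ m/s) / (185.3×10⁻⁹ m)
f = 1.6179e+15 Hz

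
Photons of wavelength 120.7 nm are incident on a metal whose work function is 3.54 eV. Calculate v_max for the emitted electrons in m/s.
1.5389e+06 m/s

First, find the maximum kinetic energy:
E_photon = hc/λ = 10.2721 eV
KE_max = E_photon - φ = 10.2721 - 3.54 = 6.7321 eV

Convert to Joules: KE_max = 6.7321 × 1.602×10⁻¹⁹ J = 1.0786e-18 J

Then use KE = ½mv² to find velocity:
v = √(2·KE/m) = √(2 × 1.0786e-18 J / 9.109e-31 kg)
v = 1.5389e+06 m/s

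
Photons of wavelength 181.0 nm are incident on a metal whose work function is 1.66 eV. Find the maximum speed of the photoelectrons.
1.3512e+06 m/s

First, find the maximum kinetic energy:
E_photon = hc/λ = 6.8500 eV
KE_max = E_photon - φ = 6.8500 - 1.66 = 5.1900 eV

Convert to Joules: KE_max = 5.1900 × 1.602×10⁻¹⁹ J = 8.3152e-19 J

Then use KE = ½mv² to find velocity:
v = √(2·KE/m) = √(2 × 8.3152e-19 J / 9.109e-31 kg)
v = 1.3512e+06 m/s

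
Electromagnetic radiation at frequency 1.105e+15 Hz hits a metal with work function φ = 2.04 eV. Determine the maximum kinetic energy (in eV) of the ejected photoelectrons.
2.5299 eV

Using Einstein's photoelectric equation: KE_max = hf - φ

First, calculate the photon energy:
E_photon = hf = (6.626×10⁻³⁴ J·s)(1.105e+15 Hz)
E_photon = 4.5699 eV

Then, the maximum kinetic energy:
KE_max = E_photon - φ = 4.5699 eV - 2.04 eV = 2.5299 eV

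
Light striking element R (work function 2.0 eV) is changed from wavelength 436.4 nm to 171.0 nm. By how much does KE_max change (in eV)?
4.4095 eV

Using Einstein's equation: KE_max = hc/λ - φ

For λ₁ = 436.4 nm:
KE₁ = hc/λ₁ - φ = 2.8411 - 2.0 = 0.8411 eV

For λ₂ = 171.0 nm:
KE₂ = hc/λ₂ - φ = 7.2505 - 2.0 = 5.2505 eV

Change in KE:
ΔKE = KE₂ - KE₁ = 5.2505 - 0.8411 = 4.4095 eV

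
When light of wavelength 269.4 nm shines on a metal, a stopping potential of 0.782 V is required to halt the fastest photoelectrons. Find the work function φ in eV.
3.82 eV

The stopping potential gives the maximum kinetic energy: KE_max = eV_s = 0.782 eV

From Einstein's photoelectric equation: KE_max = hc/λ - φ
Rearranging: φ = hc/λ - KE_max

Calculate photon energy:
E_photon = hc/λ = (6.626×10⁻³⁴ J·s)(3×10⁸ m/s) / (269.4×10⁻⁹ m) = 4.6022 eV

Therefore:
φ = 4.6022 - 0.782 = 3.82 eV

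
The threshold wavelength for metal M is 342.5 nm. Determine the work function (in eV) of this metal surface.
3.62 eV

At the threshold wavelength, photon energy equals work function:
φ = hc/λ₀

Calculating:
φ = (6.626×10⁻³⁴ J·s)(3×10⁸ m/s) / (342.5×10⁻⁹ m)
φ = 3.62 eV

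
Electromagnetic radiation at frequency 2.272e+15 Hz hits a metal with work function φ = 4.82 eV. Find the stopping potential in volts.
4.5762 V

The stopping potential V_s satisfies: eV_s = KE_max

First, find KE_max using Einstein's equation:
E_photon = hf = (6.626×10⁻³⁴ J·s)(2.272e+15 Hz) = 9.3962 eV
KE_max = E_photon - φ = 9.3962 - 4.82 = 4.5762 eV

Since eV_s = KE_max:
V_s = KE_max/e = 4.5762 V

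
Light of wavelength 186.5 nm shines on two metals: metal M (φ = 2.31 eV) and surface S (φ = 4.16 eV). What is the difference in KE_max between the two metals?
1.8500 eV

Using KE_max = hc/λ - φ for each metal:

Photon energy: E = hc/λ = 6.6479 eV

For metal M (φ₁ = 2.31 eV):
KE₁ = E - φ₁ = 6.6479 - 2.31 = 4.3379 eV

For surface S (φ₂ = 4.16 eV):
KE₂ = E - φ₂ = 6.6479 - 4.16 = 2.4879 eV

Difference:
ΔKE = KE₁ - KE₂ = 4.3379 - 2.4879 = 1.8500 eV

Note: The difference equals the difference in work functions: 4.16 - 2.31 = 1.85 eV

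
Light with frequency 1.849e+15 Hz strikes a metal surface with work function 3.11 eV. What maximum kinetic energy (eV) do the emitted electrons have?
4.5368 eV

Using Einstein's photoelectric equation: KE_max = hf - φ

First, calculate the photon energy:
E_photon = hf = (6.626×10⁻³⁴ J·s)(1.849e+15 Hz)
E_photon = 7.6468 eV

Then, the maximum kinetic energy:
KE_max = E_photon - φ = 7.6468 eV - 3.11 eV = 4.5368 eV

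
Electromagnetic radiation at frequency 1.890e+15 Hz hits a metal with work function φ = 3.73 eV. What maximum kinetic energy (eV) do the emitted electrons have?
4.0864 eV

Using Einstein's photoelectric equation: KE_max = hf - φ

First, calculate the photon energy:
E_photon = hf = (6.626×10⁻³⁴ J·s)(1.890e+15 Hz)
E_photon = 7.8164 eV

Then, the maximum kinetic energy:
KE_max = E_photon - φ = 7.8164 eV - 3.73 eV = 4.0864 eV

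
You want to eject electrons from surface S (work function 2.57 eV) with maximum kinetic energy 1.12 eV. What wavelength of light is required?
336.00 nm

From Einstein's equation: KE_max = hc/λ - φ

Rearranging for λ:
hc/λ = KE_max + φ
λ = hc/(KE_max + φ)

Required photon energy:
E_photon = KE_max + φ = 1.12 + 2.57 = 3.69 eV

Required wavelength:
λ = hc/E_photon = (6.626×10⁻³⁴)(3×10⁸) / (3.69 × 1.602×10⁻¹⁹)
λ = 336.00 nm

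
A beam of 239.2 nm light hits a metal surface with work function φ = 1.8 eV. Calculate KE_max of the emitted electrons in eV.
3.3833 eV

Using Einstein's photoelectric equation: KE_max = hf - φ = hc/λ - φ

First, calculate the photon energy:
E_photon = hc/λ = (6.626×10⁻³⁴ J·s)(3×10⁸ m/s) / (239.2×10⁻⁹ m)
E_photon = 5.1833 eV

Then, the maximum kinetic energy:
KE_max = E_photon - φ = 5.1833 eV - 1.8 eV = 3.3833 eV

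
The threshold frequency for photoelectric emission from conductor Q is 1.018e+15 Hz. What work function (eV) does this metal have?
4.21 eV

At the threshold frequency, photon energy equals work function:
φ = hf₀

Calculating:
φ = (6.626×10⁻³⁴ J·s)(1.018e+15 Hz)
φ = 4.21 eV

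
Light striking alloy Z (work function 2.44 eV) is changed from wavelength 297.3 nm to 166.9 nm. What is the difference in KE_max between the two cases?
3.2583 eV

Using Einstein's equation: KE_max = hc/λ - φ

For λ₁ = 297.3 nm:
KE₁ = hc/λ₁ - φ = 4.1703 - 2.44 = 1.7303 eV

For λ₂ = 166.9 nm:
KE₂ = hc/λ₂ - φ = 7.4287 - 2.44 = 4.9887 eV

Change in KE:
ΔKE = KE₂ - KE₁ = 4.9887 - 1.7303 = 3.2583 eV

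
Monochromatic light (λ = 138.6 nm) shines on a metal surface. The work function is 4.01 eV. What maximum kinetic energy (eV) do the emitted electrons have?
4.9355 eV

Using Einstein's photoelectric equation: KE_max = hf - φ = hc/λ - φ

First, calculate the photon energy:
E_photon = hc/λ = (6.626×10⁻³⁴ J·s)(3×10⁸ m/s) / (138.6×10⁻⁹ m)
E_photon = 8.9455 eV

Then, the maximum kinetic energy:
KE_max = E_photon - φ = 8.9455 eV - 4.01 eV = 4.9355 eV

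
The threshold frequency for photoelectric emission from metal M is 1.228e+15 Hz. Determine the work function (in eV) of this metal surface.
5.08 eV

At the threshold frequency, photon energy equals work function:
φ = hf₀

Calculating:
φ = (6.626×10⁻³⁴ J·s)(1.228e+15 Hz)
φ = 5.08 eV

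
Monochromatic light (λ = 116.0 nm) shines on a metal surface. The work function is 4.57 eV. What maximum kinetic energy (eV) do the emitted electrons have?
6.1183 eV

Using Einstein's photoelectric equation: KE_max = hf - φ = hc/λ - φ

First, calculate the photon energy:
E_photon = hc/λ = (6.626×10⁻³⁴ J·s)(3×10⁸ m/s) / (116.0×10⁻⁹ m)
E_photon = 10.6883 eV

Then, the maximum kinetic energy:
KE_max = E_photon - φ = 10.6883 eV - 4.57 eV = 6.1183 eV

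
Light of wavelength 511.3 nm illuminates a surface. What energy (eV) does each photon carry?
2.4249 eV

Using E = hf = hc/λ:

E = hc/λ = (6.626×10⁻³⁴ J·s)(3×10⁸ m/s) / (511.3×10⁻⁹ m)
E = 2.4249 eV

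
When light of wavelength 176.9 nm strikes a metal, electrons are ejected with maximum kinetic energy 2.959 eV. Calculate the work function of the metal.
4.05 eV

From Einstein's photoelectric equation: KE_max = hf - φ = hc/λ - φ

Rearranging for φ:
φ = hc/λ - KE_max

Calculate photon energy:
E_photon = hc/λ = 7.0087 eV

Therefore:
φ = 7.0087 - 2.959 = 4.05 eV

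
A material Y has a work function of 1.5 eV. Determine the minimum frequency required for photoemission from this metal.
3.6270e+14 Hz

The threshold frequency is when the photon energy equals the work function:
hf₀ = φ

Solving for f₀:
f₀ = φ/h = (1.5 eV × 1.602×10⁻¹⁹ J/eV) / (6.626×10⁻³⁴ J·s)
f₀ = 3.6270e+14 Hz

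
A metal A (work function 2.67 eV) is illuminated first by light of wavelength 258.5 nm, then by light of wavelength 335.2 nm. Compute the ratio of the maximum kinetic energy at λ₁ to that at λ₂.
2.0667

Using Einstein's equation: KE_max = hc/λ - φ

For λ₁ = 258.5 nm:
E₁ = hc/λ₁ = 4.7963 eV
KE₁ = E₁ - φ = 4.7963 - 2.67 = 2.1263 eV

For λ₂ = 335.2 nm:
E₂ = hc/λ₂ = 3.6988 eV
KE₂ = E₂ - φ = 3.6988 - 2.67 = 1.0288 eV

Ratio: KE₁/KE₂ = 2.1263/1.0288 = 2.0667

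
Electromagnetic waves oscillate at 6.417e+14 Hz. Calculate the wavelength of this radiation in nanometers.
467.18 nm

Using the wave equation: c = fλ

Solving for wavelength:
λ = c/f = (3×10⁸ m/s) / (6.417e+14 Hz)
λ = 467.18 nm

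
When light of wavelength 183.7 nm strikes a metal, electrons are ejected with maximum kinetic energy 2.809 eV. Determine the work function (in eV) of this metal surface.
3.94 eV

From Einstein's photoelectric equation: KE_max = hf - φ = hc/λ - φ

Rearranging for φ:
φ = hc/λ - KE_max

Calculate photon energy:
E_photon = hc/λ = 6.7493 eV

Therefore:
φ = 6.7493 - 2.809 = 3.94 eV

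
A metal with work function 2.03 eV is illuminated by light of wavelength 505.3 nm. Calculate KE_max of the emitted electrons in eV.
0.4237 eV

Using Einstein's photoelectric equation: KE_max = hf - φ = hc/λ - φ

First, calculate the photon energy:
E_photon = hc/λ = (6.626×10⁻³⁴ J·s)(3×10⁸ m/s) / (505.3×10⁻⁹ m)
E_photon = 2.4537 eV

Then, the maximum kinetic energy:
KE_max = E_photon - φ = 2.4537 eV - 2.03 eV = 0.4237 eV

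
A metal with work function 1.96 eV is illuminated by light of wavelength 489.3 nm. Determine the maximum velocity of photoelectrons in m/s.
4.4931e+05 m/s

First, find the maximum kinetic energy:
E_photon = hc/λ = 2.5339 eV
KE_max = E_photon - φ = 2.5339 - 1.96 = 0.5739 eV

Convert to Joules: KE_max = 0.5739 × 1.602×10⁻¹⁹ J = 9.1950e-20 J

Then use KE = ½mv² to find velocity:
v = √(2·KE/m) = √(2 × 9.1950e-20 J / 9.109e-31 kg)
v = 4.4931e+05 m/s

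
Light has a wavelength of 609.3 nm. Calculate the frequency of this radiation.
4.9203e+14 Hz

Using the wave equation: c = fλ

Solving for frequency:
f = c/λ = (3×10⁸ m/s) / (609.3×10⁻⁹ m)
f = 4.9203e+14 Hz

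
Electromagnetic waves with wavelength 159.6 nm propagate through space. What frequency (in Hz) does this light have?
1.8784e+15 Hz

Using the wave equation: c = fλ

Solving for frequency:
f = c/λ = (3×10⁸ m/s) / (159.6×10⁻⁹ m)
f = 1.8784e+15 Hz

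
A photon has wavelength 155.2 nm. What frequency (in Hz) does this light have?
1.9317e+15 Hz

Using the wave equation: c = fλ

Solving for frequency:
f = c/λ = (3×10⁸ m/s) / (155.2×10⁻⁹ m)
f = 1.9317e+15 Hz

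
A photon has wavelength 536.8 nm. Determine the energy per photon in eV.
2.3097 eV

Using E = hf = hc/λ:

E = hc/λ = (6.626×10⁻³⁴ J·s)(3×10⁸ m/s) / (536.8×10⁻⁹ m)
E = 2.3097 eV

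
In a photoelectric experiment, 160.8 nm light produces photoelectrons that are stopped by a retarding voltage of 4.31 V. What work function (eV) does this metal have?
3.40 eV

The stopping potential gives the maximum kinetic energy: KE_max = eV_s = 4.31 eV

From Einstein's photoelectric equation: KE_max = hc/λ - φ
Rearranging: φ = hc/λ - KE_max

Calculate photon energy:
E_photon = hc/λ = (6.626×10⁻³⁴ J·s)(3×10⁸ m/s) / (160.8×10⁻⁹ m) = 7.7105 eV

Therefore:
φ = 7.7105 - 4.31 = 3.40 eV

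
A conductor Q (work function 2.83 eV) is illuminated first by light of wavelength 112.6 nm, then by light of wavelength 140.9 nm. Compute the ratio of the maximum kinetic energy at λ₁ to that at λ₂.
1.3705

Using Einstein's equation: KE_max = hc/λ - φ

For λ₁ = 112.6 nm:
E₁ = hc/λ₁ = 11.0110 eV
KE₁ = E₁ - φ = 11.0110 - 2.83 = 8.1810 eV

For λ₂ = 140.9 nm:
E₂ = hc/λ₂ = 8.7994 eV
KE₂ = E₂ - φ = 8.7994 - 2.83 = 5.9694 eV

Ratio: KE₁/KE₂ = 8.1810/5.9694 = 1.3705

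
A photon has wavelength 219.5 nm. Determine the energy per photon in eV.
5.6485 eV

Using E = hf = hc/λ:

E = hc/λ = (6.626×10⁻³⁴ J·s)(3×10⁸ m/s) / (219.5×10⁻⁹ m)
E = 5.6485 eV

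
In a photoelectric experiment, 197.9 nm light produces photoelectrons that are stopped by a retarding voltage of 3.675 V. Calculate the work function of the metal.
2.59 eV

The stopping potential gives the maximum kinetic energy: KE_max = eV_s = 3.675 eV

From Einstein's photoelectric equation: KE_max = hc/λ - φ
Rearranging: φ = hc/λ - KE_max

Calculate photon energy:
E_photon = hc/λ = (6.626×10⁻³⁴ J·s)(3×10⁸ m/s) / (197.9×10⁻⁹ m) = 6.2650 eV

Therefore:
φ = 6.2650 - 3.675 = 2.59 eV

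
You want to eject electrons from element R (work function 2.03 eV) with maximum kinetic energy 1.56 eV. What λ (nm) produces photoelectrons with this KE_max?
345.36 nm

From Einstein's equation: KE_max = hc/λ - φ

Rearranging for λ:
hc/λ = KE_max + φ
λ = hc/(KE_max + φ)

Required photon energy:
E_photon = KE_max + φ = 1.56 + 2.03 = 3.59 eV

Required wavelength:
λ = hc/E_photon = (6.626×10⁻³⁴)(3×10⁸) / (3.59 × 1.602×10⁻¹⁹)
λ = 345.36 nm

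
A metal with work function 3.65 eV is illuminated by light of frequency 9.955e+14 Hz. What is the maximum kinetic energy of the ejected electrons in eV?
0.4671 eV

Using Einstein's photoelectric equation: KE_max = hf - φ

First, calculate the photon energy:
E_photon = hf = (6.626×10⁻³⁴ J·s)(9.955e+14 Hz)
E_photon = 4.1171 eV

Then, the maximum kinetic energy:
KE_max = E_photon - φ = 4.1171 eV - 3.65 eV = 0.4671 eV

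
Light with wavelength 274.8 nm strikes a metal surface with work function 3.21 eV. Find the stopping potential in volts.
1.3018 V

The stopping potential V_s satisfies: eV_s = KE_max

First, find KE_max using Einstein's equation:
E_photon = hc/λ = 4.5118 eV
KE_max = E_photon - φ = 4.5118 - 3.21 = 1.3018 eV

Since eV_s = KE_max:
V_s = KE_max/e = 1.3018 V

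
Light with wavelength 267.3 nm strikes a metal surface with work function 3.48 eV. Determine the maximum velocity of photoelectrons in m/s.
6.3834e+05 m/s

First, find the maximum kinetic energy:
E_photon = hc/λ = 4.6384 eV
KE_max = E_photon - φ = 4.6384 - 3.48 = 1.1584 eV

Convert to Joules: KE_max = 1.1584 × 1.602×10⁻¹⁹ J = 1.8559e-19 J

Then use KE = ½mv² to find velocity:
v = √(2·KE/m) = √(2 × 1.8559e-19 J / 9.109e-31 kg)
v = 6.3834e+05 m/s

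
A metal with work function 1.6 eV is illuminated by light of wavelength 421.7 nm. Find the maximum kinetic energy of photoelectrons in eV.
1.3401 eV

Using Einstein's photoelectric equation: KE_max = hf - φ = hc/λ - φ

First, calculate the photon energy:
E_photon = hc/λ = (6.626×10⁻³⁴ J·s)(3×10⁸ m/s) / (421.7×10⁻⁹ m)
E_photon = 2.9401 eV

Then, the maximum kinetic energy:
KE_max = E_photon - φ = 2.9401 eV - 1.6 eV = 1.3401 eV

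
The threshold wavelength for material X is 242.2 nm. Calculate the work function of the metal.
5.12 eV

At the threshold wavelength, photon energy equals work function:
φ = hc/λ₀

Calculating:
φ = (6.626×10⁻³⁴ J·s)(3×10⁸ m/s) / (242.2×10⁻⁹ m)
φ = 5.12 eV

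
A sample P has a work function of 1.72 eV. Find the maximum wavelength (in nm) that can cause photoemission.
720.84 nm

The threshold wavelength is when the photon energy equals the work function:
hc/λ₀ = φ

Solving for λ₀:
λ₀ = hc/φ = (6.626×10⁻³⁴ J·s)(3×10⁸ m/s) / (1.72 eV × 1.602×10⁻¹⁹ J/eV)
λ₀ = 720.84 nm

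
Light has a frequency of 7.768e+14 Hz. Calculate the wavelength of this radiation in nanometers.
385.93 nm

Using the wave equation: c = fλ

Solving for wavelength:
λ = c/f = (3×10⁸ m/s) / (7.768e+14 Hz)
λ = 385.93 nm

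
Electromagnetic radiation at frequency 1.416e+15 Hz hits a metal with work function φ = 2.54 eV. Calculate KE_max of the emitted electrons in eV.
3.3161 eV

Using Einstein's photoelectric equation: KE_max = hf - φ

First, calculate the photon energy:
E_photon = hf = (6.626×10⁻³⁴ J·s)(1.416e+15 Hz)
E_photon = 5.8561 eV

Then, the maximum kinetic energy:
KE_max = E_photon - φ = 5.8561 eV - 2.54 eV = 3.3161 eV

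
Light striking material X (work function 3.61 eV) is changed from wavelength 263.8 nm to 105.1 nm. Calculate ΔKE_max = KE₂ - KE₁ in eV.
7.0969 eV

Using Einstein's equation: KE_max = hc/λ - φ

For λ₁ = 263.8 nm:
KE₁ = hc/λ₁ - φ = 4.6999 - 3.61 = 1.0899 eV

For λ₂ = 105.1 nm:
KE₂ = hc/λ₂ - φ = 11.7968 - 3.61 = 8.1868 eV

Change in KE:
ΔKE = KE₂ - KE₁ = 8.1868 - 1.0899 = 7.0969 eV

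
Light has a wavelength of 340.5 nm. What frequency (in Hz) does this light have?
8.8045e+14 Hz

Using the wave equation: c = fλ

Solving for frequency:
f = c/λ = (3×10⁸ m/s) / (340.5×10⁻⁹ m)
f = 8.8045e+14 Hz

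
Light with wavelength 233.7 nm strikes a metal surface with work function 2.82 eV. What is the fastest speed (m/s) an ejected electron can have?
9.3500e+05 m/s

First, find the maximum kinetic energy:
E_photon = hc/λ = 5.3053 eV
KE_max = E_photon - φ = 5.3053 - 2.82 = 2.4853 eV

Convert to Joules: KE_max = 2.4853 × 1.602×10⁻¹⁹ J = 3.9818e-19 J

Then use KE = ½mv² to find velocity:
v = √(2·KE/m) = √(2 × 3.9818e-19 J / 9.109e-31 kg)
v = 9.3500e+05 m/s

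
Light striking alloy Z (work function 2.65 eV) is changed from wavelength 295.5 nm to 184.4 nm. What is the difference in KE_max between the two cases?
2.5279 eV

Using Einstein's equation: KE_max = hc/λ - φ

For λ₁ = 295.5 nm:
KE₁ = hc/λ₁ - φ = 4.1957 - 2.65 = 1.5457 eV

For λ₂ = 184.4 nm:
KE₂ = hc/λ₂ - φ = 6.7237 - 2.65 = 4.0737 eV

Change in KE:
ΔKE = KE₂ - KE₁ = 4.0737 - 1.5457 = 2.5279 eV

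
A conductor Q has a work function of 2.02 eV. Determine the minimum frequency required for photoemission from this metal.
4.8843e+14 Hz

The threshold frequency is when the photon energy equals the work function:
hf₀ = φ

Solving for f₀:
f₀ = φ/h = (2.02 eV × 1.602×10⁻¹⁹ J/eV) / (6.626×10⁻³⁴ J·s)
f₀ = 4.8843e+14 Hz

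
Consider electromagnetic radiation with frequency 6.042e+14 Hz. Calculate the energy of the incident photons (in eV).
2.4988 eV

Using E = hf:

E = hf = (6.626×10⁻³⁴ J·s)(6.042e+14 Hz)
E = 2.4988 eV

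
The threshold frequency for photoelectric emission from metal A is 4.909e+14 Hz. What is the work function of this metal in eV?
2.03 eV

At the threshold frequency, photon energy equals work function:
φ = hf₀

Calculating:
φ = (6.626×10⁻³⁴ J·s)(4.909e+14 Hz)
φ = 2.03 eV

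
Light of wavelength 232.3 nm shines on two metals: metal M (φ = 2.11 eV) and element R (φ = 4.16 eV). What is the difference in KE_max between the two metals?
2.0500 eV

Using KE_max = hc/λ - φ for each metal:

Photon energy: E = hc/λ = 5.3372 eV

For metal M (φ₁ = 2.11 eV):
KE₁ = E - φ₁ = 5.3372 - 2.11 = 3.2272 eV

For element R (φ₂ = 4.16 eV):
KE₂ = E - φ₂ = 5.3372 - 4.16 = 1.1772 eV

Difference:
ΔKE = KE₁ - KE₂ = 3.2272 - 1.1772 = 2.0500 eV

Note: The difference equals the difference in work functions: 4.16 - 2.11 = 2.05 eV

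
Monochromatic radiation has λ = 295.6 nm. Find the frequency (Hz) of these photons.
1.0142e+15 Hz

Using the wave equation: c = fλ

Solving for frequency:
f = c/λ = (3×10⁸ m/s) / (295.6×10⁻⁹ m)
f = 1.0142e+15 Hz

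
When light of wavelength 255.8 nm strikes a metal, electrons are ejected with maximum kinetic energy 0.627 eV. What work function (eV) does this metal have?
4.22 eV

From Einstein's photoelectric equation: KE_max = hf - φ = hc/λ - φ

Rearranging for φ:
φ = hc/λ - KE_max

Calculate photon energy:
E_photon = hc/λ = 4.8469 eV

Therefore:
φ = 4.8469 - 0.627 = 4.22 eV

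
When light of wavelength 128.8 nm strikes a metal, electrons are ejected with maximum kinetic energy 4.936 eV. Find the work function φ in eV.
4.69 eV

From Einstein's photoelectric equation: KE_max = hf - φ = hc/λ - φ

Rearranging for φ:
φ = hc/λ - KE_max

Calculate photon energy:
E_photon = hc/λ = 9.6261 eV

Therefore:
φ = 9.6261 - 4.936 = 4.69 eV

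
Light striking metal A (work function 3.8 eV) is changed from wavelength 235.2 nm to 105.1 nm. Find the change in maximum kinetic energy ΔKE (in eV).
6.5253 eV

Using Einstein's equation: KE_max = hc/λ - φ

For λ₁ = 235.2 nm:
KE₁ = hc/λ₁ - φ = 5.2714 - 3.8 = 1.4714 eV

For λ₂ = 105.1 nm:
KE₂ = hc/λ₂ - φ = 11.7968 - 3.8 = 7.9968 eV

Change in KE:
ΔKE = KE₂ - KE₁ = 7.9968 - 1.4714 = 6.5253 eV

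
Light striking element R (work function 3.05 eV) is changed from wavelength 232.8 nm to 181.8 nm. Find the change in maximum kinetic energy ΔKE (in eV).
1.4940 eV

Using Einstein's equation: KE_max = hc/λ - φ

For λ₁ = 232.8 nm:
KE₁ = hc/λ₁ - φ = 5.3258 - 3.05 = 2.2758 eV

For λ₂ = 181.8 nm:
KE₂ = hc/λ₂ - φ = 6.8198 - 3.05 = 3.7698 eV

Change in KE:
ΔKE = KE₂ - KE₁ = 3.7698 - 2.2758 = 1.4940 eV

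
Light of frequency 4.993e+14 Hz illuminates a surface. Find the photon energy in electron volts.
2.0649 eV

Using E = hf:

E = hf = (6.626×10⁻³⁴ J·s)(4.993e+14 Hz)
E = 2.0649 eV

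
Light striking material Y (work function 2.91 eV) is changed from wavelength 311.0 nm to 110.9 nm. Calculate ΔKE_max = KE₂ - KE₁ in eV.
7.1932 eV

Using Einstein's equation: KE_max = hc/λ - φ

For λ₁ = 311.0 nm:
KE₁ = hc/λ₁ - φ = 3.9866 - 2.91 = 1.0766 eV

For λ₂ = 110.9 nm:
KE₂ = hc/λ₂ - φ = 11.1798 - 2.91 = 8.2698 eV

Change in KE:
ΔKE = KE₂ - KE₁ = 8.2698 - 1.0766 = 7.1932 eV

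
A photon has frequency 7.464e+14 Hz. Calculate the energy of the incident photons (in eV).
3.0869 eV

Using E = hf:

E = hf = (6.626×10⁻³⁴ J·s)(7.464e+14 Hz)
E = 3.0869 eV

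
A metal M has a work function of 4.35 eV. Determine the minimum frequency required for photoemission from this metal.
1.0518e+15 Hz

The threshold frequency is when the photon energy equals the work function:
hf₀ = φ

Solving for f₀:
f₀ = φ/h = (4.35 eV × 1.602×10⁻¹⁹ J/eV) / (6.626×10⁻³⁴ J·s)
f₀ = 1.0518e+15 Hz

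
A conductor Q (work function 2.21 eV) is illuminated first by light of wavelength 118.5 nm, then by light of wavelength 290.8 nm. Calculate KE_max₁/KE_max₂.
4.0188

Using Einstein's equation: KE_max = hc/λ - φ

For λ₁ = 118.5 nm:
E₁ = hc/λ₁ = 10.4628 eV
KE₁ = E₁ - φ = 10.4628 - 2.21 = 8.2528 eV

For λ₂ = 290.8 nm:
E₂ = hc/λ₂ = 4.2636 eV
KE₂ = E₂ - φ = 4.2636 - 2.21 = 2.0536 eV

Ratio: KE₁/KE₂ = 8.2528/2.0536 = 4.0188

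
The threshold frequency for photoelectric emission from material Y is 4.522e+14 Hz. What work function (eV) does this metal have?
1.87 eV

At the threshold frequency, photon energy equals work function:
φ = hf₀

Calculating:
φ = (6.626×10⁻³⁴ J·s)(4.522e+14 Hz)
φ = 1.87 eV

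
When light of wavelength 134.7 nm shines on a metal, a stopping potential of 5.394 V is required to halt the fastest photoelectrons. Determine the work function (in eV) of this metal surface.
3.81 eV

The stopping potential gives the maximum kinetic energy: KE_max = eV_s = 5.394 eV

From Einstein's photoelectric equation: KE_max = hc/λ - φ
Rearranging: φ = hc/λ - KE_max

Calculate photon energy:
E_photon = hc/λ = (6.626×10⁻³⁴ J·s)(3×10⁸ m/s) / (134.7×10⁻⁹ m) = 9.2045 eV

Therefore:
φ = 9.2045 - 5.394 = 3.81 eV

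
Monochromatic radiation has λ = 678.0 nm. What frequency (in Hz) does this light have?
4.4217e+14 Hz

Using the wave equation: c = fλ

Solving for frequency:
f = c/λ = (3×10⁸ m/s) / (678.0×10⁻⁹ m)
f = 4.4217e+14 Hz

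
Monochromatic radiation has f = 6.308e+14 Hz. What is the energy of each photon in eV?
2.6088 eV

Using E = hf:

E = hf = (6.626×10⁻³⁴ J·s)(6.308e+14 Hz)
E = 2.6088 eV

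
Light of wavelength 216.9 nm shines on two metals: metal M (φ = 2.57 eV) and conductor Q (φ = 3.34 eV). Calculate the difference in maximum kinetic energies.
0.7700 eV

Using KE_max = hc/λ - φ for each metal:

Photon energy: E = hc/λ = 5.7162 eV

For metal M (φ₁ = 2.57 eV):
KE₁ = E - φ₁ = 5.7162 - 2.57 = 3.1462 eV

For conductor Q (φ₂ = 3.34 eV):
KE₂ = E - φ₂ = 5.7162 - 3.34 = 2.3762 eV

Difference:
ΔKE = KE₁ - KE₂ = 3.1462 - 2.3762 = 0.7700 eV

Note: The difference equals the difference in work functions: 3.34 - 2.57 = 0.77 eV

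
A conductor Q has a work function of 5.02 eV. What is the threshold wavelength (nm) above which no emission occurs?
246.98 nm

The threshold wavelength is when the photon energy equals the work function:
hc/λ₀ = φ

Solving for λ₀:
λ₀ = hc/φ = (6.626×10⁻³⁴ J·s)(3×10⁸ m/s) / (5.02 eV × 1.602×10⁻¹⁹ J/eV)
λ₀ = 246.98 nm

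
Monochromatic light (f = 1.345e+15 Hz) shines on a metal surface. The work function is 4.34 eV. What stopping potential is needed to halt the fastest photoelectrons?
1.2225 V

The stopping potential V_s satisfies: eV_s = KE_max

First, find KE_max using Einstein's equation:
E_photon = hf = (6.626×10⁻³⁴ J·s)(1.345e+15 Hz) = 5.5625 eV
KE_max = E_photon - φ = 5.5625 - 4.34 = 1.2225 eV

Since eV_s = KE_max:
V_s = KE_max/e = 1.2225 V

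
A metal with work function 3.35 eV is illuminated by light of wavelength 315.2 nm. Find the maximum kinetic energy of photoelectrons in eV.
0.5835 eV

Using Einstein's photoelectric equation: KE_max = hf - φ = hc/λ - φ

First, calculate the photon energy:
E_photon = hc/λ = (6.626×10⁻³⁴ J·s)(3×10⁸ m/s) / (315.2×10⁻⁹ m)
E_photon = 3.9335 eV

Then, the maximum kinetic energy:
KE_max = E_photon - φ = 3.9335 eV - 3.35 eV = 0.5835 eV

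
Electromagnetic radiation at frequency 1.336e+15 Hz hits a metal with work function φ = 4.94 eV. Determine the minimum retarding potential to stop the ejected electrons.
0.5853 V

The stopping potential V_s satisfies: eV_s = KE_max

First, find KE_max using Einstein's equation:
E_photon = hf = (6.626×10⁻³⁴ J·s)(1.336e+15 Hz) = 5.5253 eV
KE_max = E_photon - φ = 5.5253 - 4.94 = 0.5853 eV

Since eV_s = KE_max:
V_s = KE_max/e = 0.5853 V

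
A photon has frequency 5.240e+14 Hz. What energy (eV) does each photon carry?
2.1671 eV

Using E = hf:

E = hf = (6.626×10⁻³⁴ J·s)(5.240e+14 Hz)
E = 2.1671 eV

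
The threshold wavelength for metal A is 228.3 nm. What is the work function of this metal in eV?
5.43 eV

At the threshold wavelength, photon energy equals work function:
φ = hc/λ₀

Calculating:
φ = (6.626×10⁻³⁴ J·s)(3×10⁸ m/s) / (228.3×10⁻⁹ m)
φ = 5.43 eV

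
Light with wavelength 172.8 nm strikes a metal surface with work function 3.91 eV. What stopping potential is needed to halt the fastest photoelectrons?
3.2650 V

The stopping potential V_s satisfies: eV_s = KE_max

First, find KE_max using Einstein's equation:
E_photon = hc/λ = 7.1750 eV
KE_max = E_photon - φ = 7.1750 - 3.91 = 3.2650 eV

Since eV_s = KE_max:
V_s = KE_max/e = 3.2650 V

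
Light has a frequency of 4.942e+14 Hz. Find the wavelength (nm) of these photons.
606.62 nm

Using the wave equation: c = fλ

Solving for wavelength:
λ = c/f = (3×10⁸ m/s) / (4.942e+14 Hz)
λ = 606.62 nm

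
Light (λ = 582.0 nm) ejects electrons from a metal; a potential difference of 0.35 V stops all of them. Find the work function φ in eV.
1.78 eV

The stopping potential gives the maximum kinetic energy: KE_max = eV_s = 0.35 eV

From Einstein's photoelectric equation: KE_max = hc/λ - φ
Rearranging: φ = hc/λ - KE_max

Calculate photon energy:
E_photon = hc/λ = (6.626×10⁻³⁴ J·s)(3×10⁸ m/s) / (582.0×10⁻⁹ m) = 2.1303 eV

Therefore:
φ = 2.1303 - 0.35 = 1.78 eV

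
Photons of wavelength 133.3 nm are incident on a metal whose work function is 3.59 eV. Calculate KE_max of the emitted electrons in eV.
5.7111 eV

Using Einstein's photoelectric equation: KE_max = hf - φ = hc/λ - φ

First, calculate the photon energy:
E_photon = hc/λ = (6.626×10⁻³⁴ J·s)(3×10⁸ m/s) / (133.3×10⁻⁹ m)
E_photon = 9.3011 eV

Then, the maximum kinetic energy:
KE_max = E_photon - φ = 9.3011 eV - 3.59 eV = 5.7111 eV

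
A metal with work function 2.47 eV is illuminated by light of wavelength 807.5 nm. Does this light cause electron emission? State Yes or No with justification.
No

For photoemission, the photon energy must exceed the work function.

Photon energy: E = hc/λ = 1.5354 eV
Work function: φ = 2.47 eV

Since E_photon (1.5354 eV) < φ (2.47 eV), photoemission will NOT occur.
The threshold wavelength is λ₀ = hc/φ = 502.0 nm.
Since 807.5 nm > 502.0 nm, the photons lack sufficient energy.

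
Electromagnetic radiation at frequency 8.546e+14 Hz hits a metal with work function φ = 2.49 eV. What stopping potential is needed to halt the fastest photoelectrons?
1.0443 V

The stopping potential V_s satisfies: eV_s = KE_max

First, find KE_max using Einstein's equation:
E_photon = hf = (6.626×10⁻³⁴ J·s)(8.546e+14 Hz) = 3.5343 eV
KE_max = E_photon - φ = 3.5343 - 2.49 = 1.0443 eV

Since eV_s = KE_max:
V_s = KE_max/e = 1.0443 V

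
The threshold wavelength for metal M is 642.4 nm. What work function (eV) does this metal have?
1.93 eV

At the threshold wavelength, photon energy equals work function:
φ = hc/λ₀

Calculating:
φ = (6.626×10⁻³⁴ J·s)(3×10⁸ m/s) / (642.4×10⁻⁹ m)
φ = 1.93 eV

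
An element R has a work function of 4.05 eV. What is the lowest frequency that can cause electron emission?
9.7929e+14 Hz

The threshold frequency is when the photon energy equals the work function:
hf₀ = φ

Solving for f₀:
f₀ = φ/h = (4.05 eV × 1.602×10⁻¹⁹ J/eV) / (6.626×10⁻³⁴ J·s)
f₀ = 9.7929e+14 Hz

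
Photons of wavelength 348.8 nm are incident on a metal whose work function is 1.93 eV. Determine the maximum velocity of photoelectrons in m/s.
7.5596e+05 m/s

First, find the maximum kinetic energy:
E_photon = hc/λ = 3.5546 eV
KE_max = E_photon - φ = 3.5546 - 1.93 = 1.6246 eV

Convert to Joules: KE_max = 1.6246 × 1.602×10⁻¹⁹ J = 2.6029e-19 J

Then use KE = ½mv² to find velocity:
v = √(2·KE/m) = √(2 × 2.6029e-19 J / 9.109e-31 kg)
v = 7.5596e+05 m/s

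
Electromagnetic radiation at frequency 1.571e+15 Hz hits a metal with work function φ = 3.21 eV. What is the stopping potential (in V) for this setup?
3.2871 V

The stopping potential V_s satisfies: eV_s = KE_max

First, find KE_max using Einstein's equation:
E_photon = hf = (6.626×10⁻³⁴ J·s)(1.571e+15 Hz) = 6.4971 eV
KE_max = E_photon - φ = 6.4971 - 3.21 = 3.2871 eV

Since eV_s = KE_max:
V_s = KE_max/e = 3.2871 V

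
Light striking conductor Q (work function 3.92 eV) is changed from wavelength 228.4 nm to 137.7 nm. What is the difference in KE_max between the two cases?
3.5756 eV

Using Einstein's equation: KE_max = hc/λ - φ

For λ₁ = 228.4 nm:
KE₁ = hc/λ₁ - φ = 5.4284 - 3.92 = 1.5084 eV

For λ₂ = 137.7 nm:
KE₂ = hc/λ₂ - φ = 9.0039 - 3.92 = 5.0839 eV

Change in KE:
ΔKE = KE₂ - KE₁ = 5.0839 - 1.5084 = 3.5756 eV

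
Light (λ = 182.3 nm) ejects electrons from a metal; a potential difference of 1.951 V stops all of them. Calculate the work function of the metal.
4.85 eV

The stopping potential gives the maximum kinetic energy: KE_max = eV_s = 1.951 eV

From Einstein's photoelectric equation: KE_max = hc/λ - φ
Rearranging: φ = hc/λ - KE_max

Calculate photon energy:
E_photon = hc/λ = (6.626×10⁻³⁴ J·s)(3×10⁸ m/s) / (182.3×10⁻⁹ m) = 6.8011 eV

Therefore:
φ = 6.8011 - 1.951 = 4.85 eV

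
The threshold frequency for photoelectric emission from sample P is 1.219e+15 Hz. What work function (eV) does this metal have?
5.04 eV

At the threshold frequency, photon energy equals work function:
φ = hf₀

Calculating:
φ = (6.626×10⁻³⁴ J·s)(1.219e+15 Hz)
φ = 5.04 eV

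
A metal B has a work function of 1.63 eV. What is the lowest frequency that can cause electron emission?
3.9413e+14 Hz

The threshold frequency is when the photon energy equals the work function:
hf₀ = φ

Solving for f₀:
f₀ = φ/h = (1.63 eV × 1.602×10⁻¹⁹ J/eV) / (6.626×10⁻³⁴ J·s)
f₀ = 3.9413e+14 Hz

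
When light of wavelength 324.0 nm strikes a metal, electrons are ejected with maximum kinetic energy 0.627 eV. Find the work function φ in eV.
3.20 eV

From Einstein's photoelectric equation: KE_max = hf - φ = hc/λ - φ

Rearranging for φ:
φ = hc/λ - KE_max

Calculate photon energy:
E_photon = hc/λ = 3.8267 eV

Therefore:
φ = 3.8267 - 0.627 = 3.20 eV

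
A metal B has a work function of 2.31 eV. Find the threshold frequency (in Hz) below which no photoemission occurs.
5.5856e+14 Hz

The threshold frequency is when the photon energy equals the work function:
hf₀ = φ

Solving for f₀:
f₀ = φ/h = (2.31 eV × 1.602×10⁻¹⁹ J/eV) / (6.626×10⁻³⁴ J·s)
f₀ = 5.5856e+14 Hz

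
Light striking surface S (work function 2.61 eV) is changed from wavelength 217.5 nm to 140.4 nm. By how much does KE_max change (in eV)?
3.1304 eV

Using Einstein's equation: KE_max = hc/λ - φ

For λ₁ = 217.5 nm:
KE₁ = hc/λ₁ - φ = 5.7004 - 2.61 = 3.0904 eV

For λ₂ = 140.4 nm:
KE₂ = hc/λ₂ - φ = 8.8308 - 2.61 = 6.2208 eV

Change in KE:
ΔKE = KE₂ - KE₁ = 6.2208 - 3.0904 = 3.1304 eV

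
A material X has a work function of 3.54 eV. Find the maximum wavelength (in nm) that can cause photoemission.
350.24 nm

The threshold wavelength is when the photon energy equals the work function:
hc/λ₀ = φ

Solving for λ₀:
λ₀ = hc/φ = (6.626×10⁻³⁴ J·s)(3×10⁸ m/s) / (3.54 eV × 1.602×10⁻¹⁹ J/eV)
λ₀ = 350.24 nm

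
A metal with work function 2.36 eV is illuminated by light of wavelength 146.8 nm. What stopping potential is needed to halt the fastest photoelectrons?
6.0858 V

The stopping potential V_s satisfies: eV_s = KE_max

First, find KE_max using Einstein's equation:
E_photon = hc/λ = 8.4458 eV
KE_max = E_photon - φ = 8.4458 - 2.36 = 6.0858 eV

Since eV_s = KE_max:
V_s = KE_max/e = 6.0858 V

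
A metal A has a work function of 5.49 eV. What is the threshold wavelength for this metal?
225.84 nm

The threshold wavelength is when the photon energy equals the work function:
hc/λ₀ = φ

Solving for λ₀:
λ₀ = hc/φ = (6.626×10⁻³⁴ J·s)(3×10⁸ m/s) / (5.49 eV × 1.602×10⁻¹⁹ J/eV)
λ₀ = 225.84 nm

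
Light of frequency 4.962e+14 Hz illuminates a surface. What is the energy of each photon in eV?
2.0521 eV

Using E = hf:

E = hf = (6.626×10⁻³⁴ J·s)(4.962e+14 Hz)
E = 2.0521 eV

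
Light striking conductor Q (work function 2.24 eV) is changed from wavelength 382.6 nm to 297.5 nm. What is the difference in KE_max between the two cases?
0.9270 eV

Using Einstein's equation: KE_max = hc/λ - φ

For λ₁ = 382.6 nm:
KE₁ = hc/λ₁ - φ = 3.2406 - 2.24 = 1.0006 eV

For λ₂ = 297.5 nm:
KE₂ = hc/λ₂ - φ = 4.1675 - 2.24 = 1.9275 eV

Change in KE:
ΔKE = KE₂ - KE₁ = 1.9275 - 1.0006 = 0.9270 eV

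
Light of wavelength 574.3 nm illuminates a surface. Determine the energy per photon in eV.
2.1589 eV

Using E = hf = hc/λ:

E = hc/λ = (6.626×10⁻³⁴ J·s)(3×10⁸ m/s) / (574.3×10⁻⁹ m)
E = 2.1589 eV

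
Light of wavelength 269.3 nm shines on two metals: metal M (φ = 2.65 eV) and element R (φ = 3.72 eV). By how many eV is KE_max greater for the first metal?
1.0700 eV

Using KE_max = hc/λ - φ for each metal:

Photon energy: E = hc/λ = 4.6039 eV

For metal M (φ₁ = 2.65 eV):
KE₁ = E - φ₁ = 4.6039 - 2.65 = 1.9539 eV

For element R (φ₂ = 3.72 eV):
KE₂ = E - φ₂ = 4.6039 - 3.72 = 0.8839 eV

Difference:
ΔKE = KE₁ - KE₂ = 1.9539 - 0.8839 = 1.0700 eV

Note: The difference equals the difference in work functions: 3.72 - 2.65 = 1.07 eV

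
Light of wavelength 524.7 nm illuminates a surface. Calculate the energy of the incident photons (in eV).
2.3630 eV

Using E = hf = hc/λ:

E = hc/λ = (6.626×10⁻³⁴ J·s)(3×10⁸ m/s) / (524.7×10⁻⁹ m)
E = 2.3630 eV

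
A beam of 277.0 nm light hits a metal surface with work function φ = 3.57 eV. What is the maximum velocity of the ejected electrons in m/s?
5.6452e+05 m/s

First, find the maximum kinetic energy:
E_photon = hc/λ = 4.4760 eV
KE_max = E_photon - φ = 4.4760 - 3.57 = 0.9060 eV

Convert to Joules: KE_max = 0.9060 × 1.602×10⁻¹⁹ J = 1.4515e-19 J

Then use KE = ½mv² to find velocity:
v = √(2·KE/m) = √(2 × 1.4515e-19 J / 9.109e-31 kg)
v = 5.6452e+05 m/s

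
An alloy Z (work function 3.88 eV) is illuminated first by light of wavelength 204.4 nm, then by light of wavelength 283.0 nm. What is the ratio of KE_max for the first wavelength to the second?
4.3622

Using Einstein's equation: KE_max = hc/λ - φ

For λ₁ = 204.4 nm:
E₁ = hc/λ₁ = 6.0658 eV
KE₁ = E₁ - φ = 6.0658 - 3.88 = 2.1858 eV

For λ₂ = 283.0 nm:
E₂ = hc/λ₂ = 4.3811 eV
KE₂ = E₂ - φ = 4.3811 - 3.88 = 0.5011 eV

Ratio: KE₁/KE₂ = 2.1858/0.5011 = 4.3622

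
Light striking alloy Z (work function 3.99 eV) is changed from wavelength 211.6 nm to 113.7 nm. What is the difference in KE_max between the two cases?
5.0451 eV

Using Einstein's equation: KE_max = hc/λ - φ

For λ₁ = 211.6 nm:
KE₁ = hc/λ₁ - φ = 5.8594 - 3.99 = 1.8694 eV

For λ₂ = 113.7 nm:
KE₂ = hc/λ₂ - φ = 10.9045 - 3.99 = 6.9145 eV

Change in KE:
ΔKE = KE₂ - KE₁ = 6.9145 - 1.8694 = 5.0451 eV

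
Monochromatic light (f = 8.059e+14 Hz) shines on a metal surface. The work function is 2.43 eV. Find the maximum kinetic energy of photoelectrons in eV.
0.9029 eV

Using Einstein's photoelectric equation: KE_max = hf - φ

First, calculate the photon energy:
E_photon = hf = (6.626×10⁻³⁴ J·s)(8.059e+14 Hz)
E_photon = 3.3329 eV

Then, the maximum kinetic energy:
KE_max = E_photon - φ = 3.3329 eV - 2.43 eV = 0.9029 eV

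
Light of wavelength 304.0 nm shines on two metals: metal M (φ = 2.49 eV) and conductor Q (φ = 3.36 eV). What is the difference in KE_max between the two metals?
0.8700 eV

Using KE_max = hc/λ - φ for each metal:

Photon energy: E = hc/λ = 4.0784 eV

For metal M (φ₁ = 2.49 eV):
KE₁ = E - φ₁ = 4.0784 - 2.49 = 1.5884 eV

For conductor Q (φ₂ = 3.36 eV):
KE₂ = E - φ₂ = 4.0784 - 3.36 = 0.7184 eV

Difference:
ΔKE = KE₁ - KE₂ = 1.5884 - 0.7184 = 0.8700 eV

Note: The difference equals the difference in work functions: 3.36 - 2.49 = 0.87 eV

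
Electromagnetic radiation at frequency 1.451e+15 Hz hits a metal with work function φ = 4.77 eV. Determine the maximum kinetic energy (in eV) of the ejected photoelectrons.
1.2309 eV

Using Einstein's photoelectric equation: KE_max = hf - φ

First, calculate the photon energy:
E_photon = hf = (6.626×10⁻³⁴ J·s)(1.451e+15 Hz)
E_photon = 6.0009 eV

Then, the maximum kinetic energy:
KE_max = E_photon - φ = 6.0009 eV - 4.77 eV = 1.2309 eV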